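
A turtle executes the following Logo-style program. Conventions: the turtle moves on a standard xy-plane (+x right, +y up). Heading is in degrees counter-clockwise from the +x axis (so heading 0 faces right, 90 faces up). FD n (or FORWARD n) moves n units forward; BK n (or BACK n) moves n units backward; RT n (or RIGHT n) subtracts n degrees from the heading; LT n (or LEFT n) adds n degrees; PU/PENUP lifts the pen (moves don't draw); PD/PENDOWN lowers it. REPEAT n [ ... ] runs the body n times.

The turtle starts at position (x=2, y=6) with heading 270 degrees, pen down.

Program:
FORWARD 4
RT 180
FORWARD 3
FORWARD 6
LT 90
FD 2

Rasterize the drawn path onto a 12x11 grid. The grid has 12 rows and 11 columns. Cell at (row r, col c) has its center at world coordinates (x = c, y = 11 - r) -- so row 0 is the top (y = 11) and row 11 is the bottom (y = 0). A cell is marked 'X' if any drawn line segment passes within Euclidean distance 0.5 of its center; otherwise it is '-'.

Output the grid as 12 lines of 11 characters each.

Segment 0: (2,6) -> (2,2)
Segment 1: (2,2) -> (2,5)
Segment 2: (2,5) -> (2,11)
Segment 3: (2,11) -> (0,11)

Answer: XXX--------
--X--------
--X--------
--X--------
--X--------
--X--------
--X--------
--X--------
--X--------
--X--------
-----------
-----------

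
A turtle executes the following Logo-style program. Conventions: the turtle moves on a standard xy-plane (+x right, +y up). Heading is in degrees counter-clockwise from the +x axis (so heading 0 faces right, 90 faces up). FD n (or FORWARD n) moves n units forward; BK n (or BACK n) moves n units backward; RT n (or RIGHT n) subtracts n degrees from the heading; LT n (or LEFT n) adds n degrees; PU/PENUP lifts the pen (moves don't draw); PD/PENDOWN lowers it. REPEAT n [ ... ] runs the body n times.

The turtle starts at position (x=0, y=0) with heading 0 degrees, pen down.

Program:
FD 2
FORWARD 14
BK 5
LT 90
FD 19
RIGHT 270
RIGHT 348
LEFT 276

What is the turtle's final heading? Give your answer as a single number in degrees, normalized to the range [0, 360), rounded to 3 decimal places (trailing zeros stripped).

Answer: 108

Derivation:
Executing turtle program step by step:
Start: pos=(0,0), heading=0, pen down
FD 2: (0,0) -> (2,0) [heading=0, draw]
FD 14: (2,0) -> (16,0) [heading=0, draw]
BK 5: (16,0) -> (11,0) [heading=0, draw]
LT 90: heading 0 -> 90
FD 19: (11,0) -> (11,19) [heading=90, draw]
RT 270: heading 90 -> 180
RT 348: heading 180 -> 192
LT 276: heading 192 -> 108
Final: pos=(11,19), heading=108, 4 segment(s) drawn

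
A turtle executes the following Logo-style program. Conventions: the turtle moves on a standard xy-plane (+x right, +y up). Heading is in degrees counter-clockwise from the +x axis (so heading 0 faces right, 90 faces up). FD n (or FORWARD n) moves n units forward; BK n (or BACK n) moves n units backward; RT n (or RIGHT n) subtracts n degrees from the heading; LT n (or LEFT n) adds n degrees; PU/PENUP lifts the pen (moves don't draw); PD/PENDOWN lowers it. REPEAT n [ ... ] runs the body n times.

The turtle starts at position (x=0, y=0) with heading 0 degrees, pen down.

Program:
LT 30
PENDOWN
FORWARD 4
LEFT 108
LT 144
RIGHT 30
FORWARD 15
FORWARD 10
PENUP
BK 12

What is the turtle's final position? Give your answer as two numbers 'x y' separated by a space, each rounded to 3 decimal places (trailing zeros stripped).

Executing turtle program step by step:
Start: pos=(0,0), heading=0, pen down
LT 30: heading 0 -> 30
PD: pen down
FD 4: (0,0) -> (3.464,2) [heading=30, draw]
LT 108: heading 30 -> 138
LT 144: heading 138 -> 282
RT 30: heading 282 -> 252
FD 15: (3.464,2) -> (-1.171,-12.266) [heading=252, draw]
FD 10: (-1.171,-12.266) -> (-4.261,-21.776) [heading=252, draw]
PU: pen up
BK 12: (-4.261,-21.776) -> (-0.553,-10.364) [heading=252, move]
Final: pos=(-0.553,-10.364), heading=252, 3 segment(s) drawn

Answer: -0.553 -10.364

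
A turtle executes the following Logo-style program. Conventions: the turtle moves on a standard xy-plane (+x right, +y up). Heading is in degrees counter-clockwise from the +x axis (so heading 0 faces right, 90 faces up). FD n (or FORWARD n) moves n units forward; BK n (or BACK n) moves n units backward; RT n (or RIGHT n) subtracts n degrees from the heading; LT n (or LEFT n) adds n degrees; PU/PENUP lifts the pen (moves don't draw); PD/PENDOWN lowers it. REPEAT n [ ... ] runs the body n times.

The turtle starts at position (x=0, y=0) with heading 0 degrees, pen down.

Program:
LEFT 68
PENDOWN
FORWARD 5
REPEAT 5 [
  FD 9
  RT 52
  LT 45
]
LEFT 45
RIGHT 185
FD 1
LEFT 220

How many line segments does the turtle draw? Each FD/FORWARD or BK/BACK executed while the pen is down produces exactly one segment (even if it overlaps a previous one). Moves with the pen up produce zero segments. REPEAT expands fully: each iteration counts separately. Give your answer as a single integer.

Answer: 7

Derivation:
Executing turtle program step by step:
Start: pos=(0,0), heading=0, pen down
LT 68: heading 0 -> 68
PD: pen down
FD 5: (0,0) -> (1.873,4.636) [heading=68, draw]
REPEAT 5 [
  -- iteration 1/5 --
  FD 9: (1.873,4.636) -> (5.244,12.981) [heading=68, draw]
  RT 52: heading 68 -> 16
  LT 45: heading 16 -> 61
  -- iteration 2/5 --
  FD 9: (5.244,12.981) -> (9.608,20.852) [heading=61, draw]
  RT 52: heading 61 -> 9
  LT 45: heading 9 -> 54
  -- iteration 3/5 --
  FD 9: (9.608,20.852) -> (14.898,28.133) [heading=54, draw]
  RT 52: heading 54 -> 2
  LT 45: heading 2 -> 47
  -- iteration 4/5 --
  FD 9: (14.898,28.133) -> (21.036,34.715) [heading=47, draw]
  RT 52: heading 47 -> 355
  LT 45: heading 355 -> 40
  -- iteration 5/5 --
  FD 9: (21.036,34.715) -> (27.93,40.501) [heading=40, draw]
  RT 52: heading 40 -> 348
  LT 45: heading 348 -> 33
]
LT 45: heading 33 -> 78
RT 185: heading 78 -> 253
FD 1: (27.93,40.501) -> (27.638,39.544) [heading=253, draw]
LT 220: heading 253 -> 113
Final: pos=(27.638,39.544), heading=113, 7 segment(s) drawn
Segments drawn: 7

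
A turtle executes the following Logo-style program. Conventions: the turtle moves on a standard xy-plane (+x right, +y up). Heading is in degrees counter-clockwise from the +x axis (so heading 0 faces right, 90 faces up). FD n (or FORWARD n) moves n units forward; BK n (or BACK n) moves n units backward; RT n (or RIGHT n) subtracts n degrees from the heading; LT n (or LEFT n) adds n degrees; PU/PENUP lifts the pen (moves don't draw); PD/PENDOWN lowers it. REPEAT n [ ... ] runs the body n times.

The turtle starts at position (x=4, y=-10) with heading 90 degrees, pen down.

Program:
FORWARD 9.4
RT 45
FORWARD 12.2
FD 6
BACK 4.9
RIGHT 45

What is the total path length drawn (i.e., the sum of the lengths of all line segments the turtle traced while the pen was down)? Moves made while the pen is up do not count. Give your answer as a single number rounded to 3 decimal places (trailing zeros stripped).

Answer: 32.5

Derivation:
Executing turtle program step by step:
Start: pos=(4,-10), heading=90, pen down
FD 9.4: (4,-10) -> (4,-0.6) [heading=90, draw]
RT 45: heading 90 -> 45
FD 12.2: (4,-0.6) -> (12.627,8.027) [heading=45, draw]
FD 6: (12.627,8.027) -> (16.869,12.269) [heading=45, draw]
BK 4.9: (16.869,12.269) -> (13.405,8.805) [heading=45, draw]
RT 45: heading 45 -> 0
Final: pos=(13.405,8.805), heading=0, 4 segment(s) drawn

Segment lengths:
  seg 1: (4,-10) -> (4,-0.6), length = 9.4
  seg 2: (4,-0.6) -> (12.627,8.027), length = 12.2
  seg 3: (12.627,8.027) -> (16.869,12.269), length = 6
  seg 4: (16.869,12.269) -> (13.405,8.805), length = 4.9
Total = 32.5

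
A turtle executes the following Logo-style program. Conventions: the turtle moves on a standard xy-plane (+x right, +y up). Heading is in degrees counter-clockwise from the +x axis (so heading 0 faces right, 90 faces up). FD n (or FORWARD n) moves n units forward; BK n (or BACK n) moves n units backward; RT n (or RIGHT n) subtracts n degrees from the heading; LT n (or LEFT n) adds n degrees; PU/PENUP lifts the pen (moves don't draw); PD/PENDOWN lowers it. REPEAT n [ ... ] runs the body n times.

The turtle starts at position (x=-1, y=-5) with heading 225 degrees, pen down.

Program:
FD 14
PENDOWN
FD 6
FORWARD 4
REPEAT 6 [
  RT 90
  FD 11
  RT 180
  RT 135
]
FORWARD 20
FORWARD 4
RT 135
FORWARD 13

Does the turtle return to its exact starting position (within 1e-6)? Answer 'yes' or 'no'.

Executing turtle program step by step:
Start: pos=(-1,-5), heading=225, pen down
FD 14: (-1,-5) -> (-10.899,-14.899) [heading=225, draw]
PD: pen down
FD 6: (-10.899,-14.899) -> (-15.142,-19.142) [heading=225, draw]
FD 4: (-15.142,-19.142) -> (-17.971,-21.971) [heading=225, draw]
REPEAT 6 [
  -- iteration 1/6 --
  RT 90: heading 225 -> 135
  FD 11: (-17.971,-21.971) -> (-25.749,-14.192) [heading=135, draw]
  RT 180: heading 135 -> 315
  RT 135: heading 315 -> 180
  -- iteration 2/6 --
  RT 90: heading 180 -> 90
  FD 11: (-25.749,-14.192) -> (-25.749,-3.192) [heading=90, draw]
  RT 180: heading 90 -> 270
  RT 135: heading 270 -> 135
  -- iteration 3/6 --
  RT 90: heading 135 -> 45
  FD 11: (-25.749,-3.192) -> (-17.971,4.586) [heading=45, draw]
  RT 180: heading 45 -> 225
  RT 135: heading 225 -> 90
  -- iteration 4/6 --
  RT 90: heading 90 -> 0
  FD 11: (-17.971,4.586) -> (-6.971,4.586) [heading=0, draw]
  RT 180: heading 0 -> 180
  RT 135: heading 180 -> 45
  -- iteration 5/6 --
  RT 90: heading 45 -> 315
  FD 11: (-6.971,4.586) -> (0.808,-3.192) [heading=315, draw]
  RT 180: heading 315 -> 135
  RT 135: heading 135 -> 0
  -- iteration 6/6 --
  RT 90: heading 0 -> 270
  FD 11: (0.808,-3.192) -> (0.808,-14.192) [heading=270, draw]
  RT 180: heading 270 -> 90
  RT 135: heading 90 -> 315
]
FD 20: (0.808,-14.192) -> (14.95,-28.335) [heading=315, draw]
FD 4: (14.95,-28.335) -> (17.778,-31.163) [heading=315, draw]
RT 135: heading 315 -> 180
FD 13: (17.778,-31.163) -> (4.778,-31.163) [heading=180, draw]
Final: pos=(4.778,-31.163), heading=180, 12 segment(s) drawn

Start position: (-1, -5)
Final position: (4.778, -31.163)
Distance = 26.793; >= 1e-6 -> NOT closed

Answer: no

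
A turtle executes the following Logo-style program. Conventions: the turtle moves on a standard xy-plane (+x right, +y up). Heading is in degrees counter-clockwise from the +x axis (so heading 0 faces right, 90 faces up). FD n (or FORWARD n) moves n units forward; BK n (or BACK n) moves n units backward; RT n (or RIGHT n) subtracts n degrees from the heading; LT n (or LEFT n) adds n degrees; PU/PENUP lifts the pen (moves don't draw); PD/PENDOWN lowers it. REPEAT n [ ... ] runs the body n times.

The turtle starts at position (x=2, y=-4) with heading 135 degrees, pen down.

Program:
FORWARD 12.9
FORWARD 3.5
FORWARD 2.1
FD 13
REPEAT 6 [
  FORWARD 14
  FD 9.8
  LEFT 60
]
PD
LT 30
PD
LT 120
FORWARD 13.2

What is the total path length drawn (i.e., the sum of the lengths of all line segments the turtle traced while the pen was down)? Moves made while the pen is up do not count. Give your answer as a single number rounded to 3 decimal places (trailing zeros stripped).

Executing turtle program step by step:
Start: pos=(2,-4), heading=135, pen down
FD 12.9: (2,-4) -> (-7.122,5.122) [heading=135, draw]
FD 3.5: (-7.122,5.122) -> (-9.597,7.597) [heading=135, draw]
FD 2.1: (-9.597,7.597) -> (-11.081,9.081) [heading=135, draw]
FD 13: (-11.081,9.081) -> (-20.274,18.274) [heading=135, draw]
REPEAT 6 [
  -- iteration 1/6 --
  FD 14: (-20.274,18.274) -> (-30.173,28.173) [heading=135, draw]
  FD 9.8: (-30.173,28.173) -> (-37.103,35.103) [heading=135, draw]
  LT 60: heading 135 -> 195
  -- iteration 2/6 --
  FD 14: (-37.103,35.103) -> (-50.626,31.48) [heading=195, draw]
  FD 9.8: (-50.626,31.48) -> (-60.092,28.943) [heading=195, draw]
  LT 60: heading 195 -> 255
  -- iteration 3/6 --
  FD 14: (-60.092,28.943) -> (-63.716,15.42) [heading=255, draw]
  FD 9.8: (-63.716,15.42) -> (-66.252,5.954) [heading=255, draw]
  LT 60: heading 255 -> 315
  -- iteration 4/6 --
  FD 14: (-66.252,5.954) -> (-56.352,-3.945) [heading=315, draw]
  FD 9.8: (-56.352,-3.945) -> (-49.423,-10.875) [heading=315, draw]
  LT 60: heading 315 -> 15
  -- iteration 5/6 --
  FD 14: (-49.423,-10.875) -> (-35.9,-7.252) [heading=15, draw]
  FD 9.8: (-35.9,-7.252) -> (-26.434,-4.715) [heading=15, draw]
  LT 60: heading 15 -> 75
  -- iteration 6/6 --
  FD 14: (-26.434,-4.715) -> (-22.81,8.808) [heading=75, draw]
  FD 9.8: (-22.81,8.808) -> (-20.274,18.274) [heading=75, draw]
  LT 60: heading 75 -> 135
]
PD: pen down
LT 30: heading 135 -> 165
PD: pen down
LT 120: heading 165 -> 285
FD 13.2: (-20.274,18.274) -> (-16.857,5.524) [heading=285, draw]
Final: pos=(-16.857,5.524), heading=285, 17 segment(s) drawn

Segment lengths:
  seg 1: (2,-4) -> (-7.122,5.122), length = 12.9
  seg 2: (-7.122,5.122) -> (-9.597,7.597), length = 3.5
  seg 3: (-9.597,7.597) -> (-11.081,9.081), length = 2.1
  seg 4: (-11.081,9.081) -> (-20.274,18.274), length = 13
  seg 5: (-20.274,18.274) -> (-30.173,28.173), length = 14
  seg 6: (-30.173,28.173) -> (-37.103,35.103), length = 9.8
  seg 7: (-37.103,35.103) -> (-50.626,31.48), length = 14
  seg 8: (-50.626,31.48) -> (-60.092,28.943), length = 9.8
  seg 9: (-60.092,28.943) -> (-63.716,15.42), length = 14
  seg 10: (-63.716,15.42) -> (-66.252,5.954), length = 9.8
  seg 11: (-66.252,5.954) -> (-56.352,-3.945), length = 14
  seg 12: (-56.352,-3.945) -> (-49.423,-10.875), length = 9.8
  seg 13: (-49.423,-10.875) -> (-35.9,-7.252), length = 14
  seg 14: (-35.9,-7.252) -> (-26.434,-4.715), length = 9.8
  seg 15: (-26.434,-4.715) -> (-22.81,8.808), length = 14
  seg 16: (-22.81,8.808) -> (-20.274,18.274), length = 9.8
  seg 17: (-20.274,18.274) -> (-16.857,5.524), length = 13.2
Total = 187.5

Answer: 187.5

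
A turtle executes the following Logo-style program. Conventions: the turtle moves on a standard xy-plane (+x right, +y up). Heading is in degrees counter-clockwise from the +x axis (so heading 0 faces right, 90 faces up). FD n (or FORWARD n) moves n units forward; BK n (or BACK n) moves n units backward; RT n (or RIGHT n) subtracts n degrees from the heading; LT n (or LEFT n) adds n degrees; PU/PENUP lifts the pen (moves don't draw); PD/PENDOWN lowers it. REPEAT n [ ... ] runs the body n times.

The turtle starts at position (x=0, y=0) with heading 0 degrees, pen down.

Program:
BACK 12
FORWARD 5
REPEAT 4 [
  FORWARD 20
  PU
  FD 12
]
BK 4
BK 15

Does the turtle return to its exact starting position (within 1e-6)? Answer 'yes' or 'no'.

Executing turtle program step by step:
Start: pos=(0,0), heading=0, pen down
BK 12: (0,0) -> (-12,0) [heading=0, draw]
FD 5: (-12,0) -> (-7,0) [heading=0, draw]
REPEAT 4 [
  -- iteration 1/4 --
  FD 20: (-7,0) -> (13,0) [heading=0, draw]
  PU: pen up
  FD 12: (13,0) -> (25,0) [heading=0, move]
  -- iteration 2/4 --
  FD 20: (25,0) -> (45,0) [heading=0, move]
  PU: pen up
  FD 12: (45,0) -> (57,0) [heading=0, move]
  -- iteration 3/4 --
  FD 20: (57,0) -> (77,0) [heading=0, move]
  PU: pen up
  FD 12: (77,0) -> (89,0) [heading=0, move]
  -- iteration 4/4 --
  FD 20: (89,0) -> (109,0) [heading=0, move]
  PU: pen up
  FD 12: (109,0) -> (121,0) [heading=0, move]
]
BK 4: (121,0) -> (117,0) [heading=0, move]
BK 15: (117,0) -> (102,0) [heading=0, move]
Final: pos=(102,0), heading=0, 3 segment(s) drawn

Start position: (0, 0)
Final position: (102, 0)
Distance = 102; >= 1e-6 -> NOT closed

Answer: no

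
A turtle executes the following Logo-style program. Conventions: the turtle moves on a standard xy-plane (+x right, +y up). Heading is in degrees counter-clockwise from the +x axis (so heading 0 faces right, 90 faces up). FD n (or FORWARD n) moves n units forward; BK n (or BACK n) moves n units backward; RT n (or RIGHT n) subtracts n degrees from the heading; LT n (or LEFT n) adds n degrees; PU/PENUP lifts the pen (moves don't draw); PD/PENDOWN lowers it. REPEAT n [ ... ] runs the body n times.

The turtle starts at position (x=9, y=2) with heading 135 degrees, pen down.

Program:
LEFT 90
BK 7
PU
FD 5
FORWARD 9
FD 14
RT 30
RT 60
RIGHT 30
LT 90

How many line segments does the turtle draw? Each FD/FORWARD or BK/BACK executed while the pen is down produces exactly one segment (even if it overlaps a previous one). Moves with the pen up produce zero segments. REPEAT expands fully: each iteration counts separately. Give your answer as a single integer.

Executing turtle program step by step:
Start: pos=(9,2), heading=135, pen down
LT 90: heading 135 -> 225
BK 7: (9,2) -> (13.95,6.95) [heading=225, draw]
PU: pen up
FD 5: (13.95,6.95) -> (10.414,3.414) [heading=225, move]
FD 9: (10.414,3.414) -> (4.05,-2.95) [heading=225, move]
FD 14: (4.05,-2.95) -> (-5.849,-12.849) [heading=225, move]
RT 30: heading 225 -> 195
RT 60: heading 195 -> 135
RT 30: heading 135 -> 105
LT 90: heading 105 -> 195
Final: pos=(-5.849,-12.849), heading=195, 1 segment(s) drawn
Segments drawn: 1

Answer: 1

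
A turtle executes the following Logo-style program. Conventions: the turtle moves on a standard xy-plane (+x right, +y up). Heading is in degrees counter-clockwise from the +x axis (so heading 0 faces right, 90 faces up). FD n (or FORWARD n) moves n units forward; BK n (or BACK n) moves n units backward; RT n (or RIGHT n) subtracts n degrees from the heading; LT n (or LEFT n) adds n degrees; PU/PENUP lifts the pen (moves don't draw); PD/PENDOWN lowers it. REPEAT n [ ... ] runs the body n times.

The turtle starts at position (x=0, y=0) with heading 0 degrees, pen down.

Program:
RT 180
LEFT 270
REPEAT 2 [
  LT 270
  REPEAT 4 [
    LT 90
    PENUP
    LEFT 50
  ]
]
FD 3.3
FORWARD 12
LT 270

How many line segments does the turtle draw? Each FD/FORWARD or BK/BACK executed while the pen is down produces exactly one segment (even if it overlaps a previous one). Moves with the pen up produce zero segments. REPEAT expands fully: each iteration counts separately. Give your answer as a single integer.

Executing turtle program step by step:
Start: pos=(0,0), heading=0, pen down
RT 180: heading 0 -> 180
LT 270: heading 180 -> 90
REPEAT 2 [
  -- iteration 1/2 --
  LT 270: heading 90 -> 0
  REPEAT 4 [
    -- iteration 1/4 --
    LT 90: heading 0 -> 90
    PU: pen up
    LT 50: heading 90 -> 140
    -- iteration 2/4 --
    LT 90: heading 140 -> 230
    PU: pen up
    LT 50: heading 230 -> 280
    -- iteration 3/4 --
    LT 90: heading 280 -> 10
    PU: pen up
    LT 50: heading 10 -> 60
    -- iteration 4/4 --
    LT 90: heading 60 -> 150
    PU: pen up
    LT 50: heading 150 -> 200
  ]
  -- iteration 2/2 --
  LT 270: heading 200 -> 110
  REPEAT 4 [
    -- iteration 1/4 --
    LT 90: heading 110 -> 200
    PU: pen up
    LT 50: heading 200 -> 250
    -- iteration 2/4 --
    LT 90: heading 250 -> 340
    PU: pen up
    LT 50: heading 340 -> 30
    -- iteration 3/4 --
    LT 90: heading 30 -> 120
    PU: pen up
    LT 50: heading 120 -> 170
    -- iteration 4/4 --
    LT 90: heading 170 -> 260
    PU: pen up
    LT 50: heading 260 -> 310
  ]
]
FD 3.3: (0,0) -> (2.121,-2.528) [heading=310, move]
FD 12: (2.121,-2.528) -> (9.835,-11.72) [heading=310, move]
LT 270: heading 310 -> 220
Final: pos=(9.835,-11.72), heading=220, 0 segment(s) drawn
Segments drawn: 0

Answer: 0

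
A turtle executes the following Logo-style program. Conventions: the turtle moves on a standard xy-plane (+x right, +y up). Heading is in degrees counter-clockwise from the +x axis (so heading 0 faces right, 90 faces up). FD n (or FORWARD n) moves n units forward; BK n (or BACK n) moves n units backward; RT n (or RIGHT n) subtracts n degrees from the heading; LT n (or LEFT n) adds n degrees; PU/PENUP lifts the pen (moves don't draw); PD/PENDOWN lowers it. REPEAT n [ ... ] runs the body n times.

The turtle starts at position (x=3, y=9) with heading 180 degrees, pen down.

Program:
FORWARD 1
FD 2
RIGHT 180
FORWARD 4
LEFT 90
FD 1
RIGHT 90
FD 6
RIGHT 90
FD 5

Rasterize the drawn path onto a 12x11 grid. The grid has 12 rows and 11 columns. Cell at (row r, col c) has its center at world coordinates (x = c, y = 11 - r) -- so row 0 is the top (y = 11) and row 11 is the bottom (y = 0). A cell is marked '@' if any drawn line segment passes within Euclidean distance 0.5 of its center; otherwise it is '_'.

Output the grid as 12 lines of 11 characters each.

Segment 0: (3,9) -> (2,9)
Segment 1: (2,9) -> (0,9)
Segment 2: (0,9) -> (4,9)
Segment 3: (4,9) -> (4,10)
Segment 4: (4,10) -> (10,10)
Segment 5: (10,10) -> (10,5)

Answer: ___________
____@@@@@@@
@@@@@_____@
__________@
__________@
__________@
__________@
___________
___________
___________
___________
___________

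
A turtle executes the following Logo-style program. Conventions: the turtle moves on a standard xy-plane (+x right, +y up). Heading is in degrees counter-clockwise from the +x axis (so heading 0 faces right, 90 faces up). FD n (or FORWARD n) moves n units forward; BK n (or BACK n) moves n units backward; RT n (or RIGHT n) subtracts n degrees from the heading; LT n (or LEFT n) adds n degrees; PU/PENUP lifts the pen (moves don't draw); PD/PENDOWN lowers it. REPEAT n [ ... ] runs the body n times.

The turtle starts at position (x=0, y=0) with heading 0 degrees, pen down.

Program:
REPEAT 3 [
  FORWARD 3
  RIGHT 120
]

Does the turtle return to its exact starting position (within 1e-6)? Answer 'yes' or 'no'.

Answer: yes

Derivation:
Executing turtle program step by step:
Start: pos=(0,0), heading=0, pen down
REPEAT 3 [
  -- iteration 1/3 --
  FD 3: (0,0) -> (3,0) [heading=0, draw]
  RT 120: heading 0 -> 240
  -- iteration 2/3 --
  FD 3: (3,0) -> (1.5,-2.598) [heading=240, draw]
  RT 120: heading 240 -> 120
  -- iteration 3/3 --
  FD 3: (1.5,-2.598) -> (0,0) [heading=120, draw]
  RT 120: heading 120 -> 0
]
Final: pos=(0,0), heading=0, 3 segment(s) drawn

Start position: (0, 0)
Final position: (0, 0)
Distance = 0; < 1e-6 -> CLOSED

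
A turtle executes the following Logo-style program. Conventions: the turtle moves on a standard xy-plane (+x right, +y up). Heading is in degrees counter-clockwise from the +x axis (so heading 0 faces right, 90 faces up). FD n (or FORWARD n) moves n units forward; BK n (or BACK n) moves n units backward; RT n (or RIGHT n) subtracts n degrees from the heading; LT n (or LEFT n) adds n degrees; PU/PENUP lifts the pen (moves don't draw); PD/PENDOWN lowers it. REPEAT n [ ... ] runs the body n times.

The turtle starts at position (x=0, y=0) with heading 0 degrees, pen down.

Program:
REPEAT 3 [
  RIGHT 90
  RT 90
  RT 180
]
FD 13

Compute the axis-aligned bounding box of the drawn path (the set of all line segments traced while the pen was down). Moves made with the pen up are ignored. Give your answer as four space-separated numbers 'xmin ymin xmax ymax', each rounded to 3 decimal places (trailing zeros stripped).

Executing turtle program step by step:
Start: pos=(0,0), heading=0, pen down
REPEAT 3 [
  -- iteration 1/3 --
  RT 90: heading 0 -> 270
  RT 90: heading 270 -> 180
  RT 180: heading 180 -> 0
  -- iteration 2/3 --
  RT 90: heading 0 -> 270
  RT 90: heading 270 -> 180
  RT 180: heading 180 -> 0
  -- iteration 3/3 --
  RT 90: heading 0 -> 270
  RT 90: heading 270 -> 180
  RT 180: heading 180 -> 0
]
FD 13: (0,0) -> (13,0) [heading=0, draw]
Final: pos=(13,0), heading=0, 1 segment(s) drawn

Segment endpoints: x in {0, 13}, y in {0, 0}
xmin=0, ymin=0, xmax=13, ymax=0

Answer: 0 0 13 0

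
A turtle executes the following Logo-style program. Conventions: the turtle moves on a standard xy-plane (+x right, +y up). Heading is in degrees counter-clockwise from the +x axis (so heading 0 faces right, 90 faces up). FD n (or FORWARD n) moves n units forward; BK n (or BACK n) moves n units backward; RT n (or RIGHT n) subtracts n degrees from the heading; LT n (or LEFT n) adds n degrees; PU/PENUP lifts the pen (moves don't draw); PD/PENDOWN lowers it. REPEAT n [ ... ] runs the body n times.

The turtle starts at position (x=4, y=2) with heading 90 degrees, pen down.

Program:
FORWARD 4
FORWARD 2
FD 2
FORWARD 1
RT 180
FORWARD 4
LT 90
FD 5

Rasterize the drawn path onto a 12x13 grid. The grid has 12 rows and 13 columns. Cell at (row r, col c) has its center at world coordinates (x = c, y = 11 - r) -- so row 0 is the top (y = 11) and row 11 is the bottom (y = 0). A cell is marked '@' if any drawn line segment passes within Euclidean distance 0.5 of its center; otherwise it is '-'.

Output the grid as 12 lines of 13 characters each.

Answer: ----@--------
----@--------
----@--------
----@--------
----@@@@@@---
----@--------
----@--------
----@--------
----@--------
----@--------
-------------
-------------

Derivation:
Segment 0: (4,2) -> (4,6)
Segment 1: (4,6) -> (4,8)
Segment 2: (4,8) -> (4,10)
Segment 3: (4,10) -> (4,11)
Segment 4: (4,11) -> (4,7)
Segment 5: (4,7) -> (9,7)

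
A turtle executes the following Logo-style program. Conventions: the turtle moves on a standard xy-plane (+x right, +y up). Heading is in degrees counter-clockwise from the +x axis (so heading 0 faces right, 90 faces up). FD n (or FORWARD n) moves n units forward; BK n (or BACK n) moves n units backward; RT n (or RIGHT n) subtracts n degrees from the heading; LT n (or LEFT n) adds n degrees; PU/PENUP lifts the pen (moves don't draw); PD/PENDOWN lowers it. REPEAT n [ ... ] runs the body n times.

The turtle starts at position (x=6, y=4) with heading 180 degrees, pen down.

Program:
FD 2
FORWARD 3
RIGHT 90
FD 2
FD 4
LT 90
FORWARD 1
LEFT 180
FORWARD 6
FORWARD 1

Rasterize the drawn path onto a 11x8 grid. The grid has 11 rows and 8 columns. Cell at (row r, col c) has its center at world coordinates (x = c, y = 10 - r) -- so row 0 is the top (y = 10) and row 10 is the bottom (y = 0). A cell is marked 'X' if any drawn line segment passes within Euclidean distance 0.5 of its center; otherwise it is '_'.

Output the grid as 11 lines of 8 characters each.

Segment 0: (6,4) -> (4,4)
Segment 1: (4,4) -> (1,4)
Segment 2: (1,4) -> (1,6)
Segment 3: (1,6) -> (1,10)
Segment 4: (1,10) -> (0,10)
Segment 5: (0,10) -> (6,10)
Segment 6: (6,10) -> (7,10)

Answer: XXXXXXXX
_X______
_X______
_X______
_X______
_X______
_XXXXXX_
________
________
________
________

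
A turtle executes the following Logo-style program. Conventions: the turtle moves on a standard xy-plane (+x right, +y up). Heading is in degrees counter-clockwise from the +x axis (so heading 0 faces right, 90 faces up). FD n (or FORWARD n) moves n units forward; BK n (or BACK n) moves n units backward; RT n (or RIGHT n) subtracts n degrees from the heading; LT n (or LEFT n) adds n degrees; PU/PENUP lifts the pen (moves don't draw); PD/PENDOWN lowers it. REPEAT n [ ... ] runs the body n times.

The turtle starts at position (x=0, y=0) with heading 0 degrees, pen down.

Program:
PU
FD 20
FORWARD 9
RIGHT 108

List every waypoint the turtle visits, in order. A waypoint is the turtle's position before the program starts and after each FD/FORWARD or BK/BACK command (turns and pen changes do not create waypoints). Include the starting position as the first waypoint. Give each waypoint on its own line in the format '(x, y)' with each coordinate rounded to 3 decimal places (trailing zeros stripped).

Executing turtle program step by step:
Start: pos=(0,0), heading=0, pen down
PU: pen up
FD 20: (0,0) -> (20,0) [heading=0, move]
FD 9: (20,0) -> (29,0) [heading=0, move]
RT 108: heading 0 -> 252
Final: pos=(29,0), heading=252, 0 segment(s) drawn
Waypoints (3 total):
(0, 0)
(20, 0)
(29, 0)

Answer: (0, 0)
(20, 0)
(29, 0)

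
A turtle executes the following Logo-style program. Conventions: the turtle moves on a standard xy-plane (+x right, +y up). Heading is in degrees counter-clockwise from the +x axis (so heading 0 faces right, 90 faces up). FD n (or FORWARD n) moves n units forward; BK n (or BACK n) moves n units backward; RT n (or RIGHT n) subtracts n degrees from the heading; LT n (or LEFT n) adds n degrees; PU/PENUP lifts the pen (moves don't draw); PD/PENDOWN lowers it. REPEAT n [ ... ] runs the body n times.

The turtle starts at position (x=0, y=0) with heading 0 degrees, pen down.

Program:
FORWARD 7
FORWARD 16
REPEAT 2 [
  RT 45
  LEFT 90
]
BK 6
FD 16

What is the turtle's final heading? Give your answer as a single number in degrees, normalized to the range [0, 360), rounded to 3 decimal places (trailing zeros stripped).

Answer: 90

Derivation:
Executing turtle program step by step:
Start: pos=(0,0), heading=0, pen down
FD 7: (0,0) -> (7,0) [heading=0, draw]
FD 16: (7,0) -> (23,0) [heading=0, draw]
REPEAT 2 [
  -- iteration 1/2 --
  RT 45: heading 0 -> 315
  LT 90: heading 315 -> 45
  -- iteration 2/2 --
  RT 45: heading 45 -> 0
  LT 90: heading 0 -> 90
]
BK 6: (23,0) -> (23,-6) [heading=90, draw]
FD 16: (23,-6) -> (23,10) [heading=90, draw]
Final: pos=(23,10), heading=90, 4 segment(s) drawn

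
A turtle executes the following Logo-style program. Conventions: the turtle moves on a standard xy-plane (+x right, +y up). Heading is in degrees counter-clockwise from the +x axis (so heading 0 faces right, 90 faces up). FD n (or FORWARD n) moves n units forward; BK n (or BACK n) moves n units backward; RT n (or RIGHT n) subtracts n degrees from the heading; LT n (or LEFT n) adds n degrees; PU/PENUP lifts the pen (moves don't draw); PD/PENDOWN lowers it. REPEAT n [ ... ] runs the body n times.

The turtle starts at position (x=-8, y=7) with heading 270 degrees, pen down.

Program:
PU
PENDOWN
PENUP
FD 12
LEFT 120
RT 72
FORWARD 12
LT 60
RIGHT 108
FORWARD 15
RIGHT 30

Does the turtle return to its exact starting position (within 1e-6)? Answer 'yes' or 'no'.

Answer: no

Derivation:
Executing turtle program step by step:
Start: pos=(-8,7), heading=270, pen down
PU: pen up
PD: pen down
PU: pen up
FD 12: (-8,7) -> (-8,-5) [heading=270, move]
LT 120: heading 270 -> 30
RT 72: heading 30 -> 318
FD 12: (-8,-5) -> (0.918,-13.03) [heading=318, move]
LT 60: heading 318 -> 18
RT 108: heading 18 -> 270
FD 15: (0.918,-13.03) -> (0.918,-28.03) [heading=270, move]
RT 30: heading 270 -> 240
Final: pos=(0.918,-28.03), heading=240, 0 segment(s) drawn

Start position: (-8, 7)
Final position: (0.918, -28.03)
Distance = 36.147; >= 1e-6 -> NOT closed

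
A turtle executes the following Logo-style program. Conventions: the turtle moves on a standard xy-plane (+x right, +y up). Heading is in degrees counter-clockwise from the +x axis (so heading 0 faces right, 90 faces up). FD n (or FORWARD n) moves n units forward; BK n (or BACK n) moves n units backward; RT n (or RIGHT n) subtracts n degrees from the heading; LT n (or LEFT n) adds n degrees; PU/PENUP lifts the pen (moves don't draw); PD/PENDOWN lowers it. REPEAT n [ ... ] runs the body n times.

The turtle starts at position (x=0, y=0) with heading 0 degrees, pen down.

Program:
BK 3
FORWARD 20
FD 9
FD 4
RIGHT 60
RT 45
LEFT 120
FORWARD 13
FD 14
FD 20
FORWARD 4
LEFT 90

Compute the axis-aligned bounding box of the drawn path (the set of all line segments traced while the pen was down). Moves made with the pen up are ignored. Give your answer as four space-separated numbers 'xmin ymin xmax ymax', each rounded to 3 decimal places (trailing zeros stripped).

Executing turtle program step by step:
Start: pos=(0,0), heading=0, pen down
BK 3: (0,0) -> (-3,0) [heading=0, draw]
FD 20: (-3,0) -> (17,0) [heading=0, draw]
FD 9: (17,0) -> (26,0) [heading=0, draw]
FD 4: (26,0) -> (30,0) [heading=0, draw]
RT 60: heading 0 -> 300
RT 45: heading 300 -> 255
LT 120: heading 255 -> 15
FD 13: (30,0) -> (42.557,3.365) [heading=15, draw]
FD 14: (42.557,3.365) -> (56.08,6.988) [heading=15, draw]
FD 20: (56.08,6.988) -> (75.399,12.164) [heading=15, draw]
FD 4: (75.399,12.164) -> (79.262,13.2) [heading=15, draw]
LT 90: heading 15 -> 105
Final: pos=(79.262,13.2), heading=105, 8 segment(s) drawn

Segment endpoints: x in {-3, 0, 17, 26, 30, 42.557, 56.08, 75.399, 79.262}, y in {0, 3.365, 6.988, 12.164, 13.2}
xmin=-3, ymin=0, xmax=79.262, ymax=13.2

Answer: -3 0 79.262 13.2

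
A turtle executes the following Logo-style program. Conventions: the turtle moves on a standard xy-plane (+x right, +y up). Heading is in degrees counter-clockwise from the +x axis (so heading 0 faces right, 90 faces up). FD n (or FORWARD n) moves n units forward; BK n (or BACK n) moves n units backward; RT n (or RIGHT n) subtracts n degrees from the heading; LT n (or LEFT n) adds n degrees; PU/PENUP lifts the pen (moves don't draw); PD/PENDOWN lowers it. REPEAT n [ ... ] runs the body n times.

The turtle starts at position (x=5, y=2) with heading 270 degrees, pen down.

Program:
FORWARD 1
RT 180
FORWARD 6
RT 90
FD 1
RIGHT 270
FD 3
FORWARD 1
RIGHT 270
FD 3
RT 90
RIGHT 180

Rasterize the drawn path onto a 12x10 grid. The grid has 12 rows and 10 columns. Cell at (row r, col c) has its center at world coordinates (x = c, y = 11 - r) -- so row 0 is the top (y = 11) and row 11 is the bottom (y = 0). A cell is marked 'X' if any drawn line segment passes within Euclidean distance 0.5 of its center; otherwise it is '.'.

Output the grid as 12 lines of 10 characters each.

Segment 0: (5,2) -> (5,1)
Segment 1: (5,1) -> (5,7)
Segment 2: (5,7) -> (6,7)
Segment 3: (6,7) -> (6,10)
Segment 4: (6,10) -> (6,11)
Segment 5: (6,11) -> (3,11)

Answer: ...XXXX...
......X...
......X...
......X...
.....XX...
.....X....
.....X....
.....X....
.....X....
.....X....
.....X....
..........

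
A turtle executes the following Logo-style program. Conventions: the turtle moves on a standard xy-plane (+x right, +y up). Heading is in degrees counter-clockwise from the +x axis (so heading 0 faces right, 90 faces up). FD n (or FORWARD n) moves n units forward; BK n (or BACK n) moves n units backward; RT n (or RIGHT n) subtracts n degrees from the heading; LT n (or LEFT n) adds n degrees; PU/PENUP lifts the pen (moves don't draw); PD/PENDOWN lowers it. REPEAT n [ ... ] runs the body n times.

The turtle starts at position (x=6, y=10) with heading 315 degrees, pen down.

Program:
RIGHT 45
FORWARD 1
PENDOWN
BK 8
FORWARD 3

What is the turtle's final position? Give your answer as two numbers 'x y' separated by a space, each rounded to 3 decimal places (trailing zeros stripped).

Answer: 6 14

Derivation:
Executing turtle program step by step:
Start: pos=(6,10), heading=315, pen down
RT 45: heading 315 -> 270
FD 1: (6,10) -> (6,9) [heading=270, draw]
PD: pen down
BK 8: (6,9) -> (6,17) [heading=270, draw]
FD 3: (6,17) -> (6,14) [heading=270, draw]
Final: pos=(6,14), heading=270, 3 segment(s) drawn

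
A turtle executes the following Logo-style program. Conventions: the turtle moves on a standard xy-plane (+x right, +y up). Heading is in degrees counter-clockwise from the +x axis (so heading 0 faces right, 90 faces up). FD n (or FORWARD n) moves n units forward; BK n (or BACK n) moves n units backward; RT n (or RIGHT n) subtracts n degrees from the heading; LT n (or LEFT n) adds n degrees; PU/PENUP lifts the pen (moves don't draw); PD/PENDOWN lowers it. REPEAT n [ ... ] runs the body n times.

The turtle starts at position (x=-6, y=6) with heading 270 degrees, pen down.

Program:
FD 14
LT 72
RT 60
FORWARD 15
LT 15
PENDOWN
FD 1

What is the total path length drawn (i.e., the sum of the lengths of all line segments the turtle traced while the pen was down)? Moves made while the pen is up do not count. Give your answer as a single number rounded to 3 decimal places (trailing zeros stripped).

Answer: 30

Derivation:
Executing turtle program step by step:
Start: pos=(-6,6), heading=270, pen down
FD 14: (-6,6) -> (-6,-8) [heading=270, draw]
LT 72: heading 270 -> 342
RT 60: heading 342 -> 282
FD 15: (-6,-8) -> (-2.881,-22.672) [heading=282, draw]
LT 15: heading 282 -> 297
PD: pen down
FD 1: (-2.881,-22.672) -> (-2.427,-23.563) [heading=297, draw]
Final: pos=(-2.427,-23.563), heading=297, 3 segment(s) drawn

Segment lengths:
  seg 1: (-6,6) -> (-6,-8), length = 14
  seg 2: (-6,-8) -> (-2.881,-22.672), length = 15
  seg 3: (-2.881,-22.672) -> (-2.427,-23.563), length = 1
Total = 30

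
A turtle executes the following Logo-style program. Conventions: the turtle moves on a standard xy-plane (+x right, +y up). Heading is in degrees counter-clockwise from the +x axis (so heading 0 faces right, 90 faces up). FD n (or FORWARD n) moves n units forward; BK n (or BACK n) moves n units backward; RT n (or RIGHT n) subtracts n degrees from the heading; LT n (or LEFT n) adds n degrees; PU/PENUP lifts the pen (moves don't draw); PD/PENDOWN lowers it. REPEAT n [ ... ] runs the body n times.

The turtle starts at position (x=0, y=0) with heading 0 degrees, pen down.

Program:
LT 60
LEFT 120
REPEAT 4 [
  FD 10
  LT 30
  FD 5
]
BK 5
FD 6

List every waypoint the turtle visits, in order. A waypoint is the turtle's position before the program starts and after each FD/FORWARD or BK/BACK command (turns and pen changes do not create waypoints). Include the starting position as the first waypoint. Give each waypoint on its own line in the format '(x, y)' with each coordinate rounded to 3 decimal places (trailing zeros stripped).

Executing turtle program step by step:
Start: pos=(0,0), heading=0, pen down
LT 60: heading 0 -> 60
LT 120: heading 60 -> 180
REPEAT 4 [
  -- iteration 1/4 --
  FD 10: (0,0) -> (-10,0) [heading=180, draw]
  LT 30: heading 180 -> 210
  FD 5: (-10,0) -> (-14.33,-2.5) [heading=210, draw]
  -- iteration 2/4 --
  FD 10: (-14.33,-2.5) -> (-22.99,-7.5) [heading=210, draw]
  LT 30: heading 210 -> 240
  FD 5: (-22.99,-7.5) -> (-25.49,-11.83) [heading=240, draw]
  -- iteration 3/4 --
  FD 10: (-25.49,-11.83) -> (-30.49,-20.49) [heading=240, draw]
  LT 30: heading 240 -> 270
  FD 5: (-30.49,-20.49) -> (-30.49,-25.49) [heading=270, draw]
  -- iteration 4/4 --
  FD 10: (-30.49,-25.49) -> (-30.49,-35.49) [heading=270, draw]
  LT 30: heading 270 -> 300
  FD 5: (-30.49,-35.49) -> (-27.99,-39.821) [heading=300, draw]
]
BK 5: (-27.99,-39.821) -> (-30.49,-35.49) [heading=300, draw]
FD 6: (-30.49,-35.49) -> (-27.49,-40.687) [heading=300, draw]
Final: pos=(-27.49,-40.687), heading=300, 10 segment(s) drawn
Waypoints (11 total):
(0, 0)
(-10, 0)
(-14.33, -2.5)
(-22.99, -7.5)
(-25.49, -11.83)
(-30.49, -20.49)
(-30.49, -25.49)
(-30.49, -35.49)
(-27.99, -39.821)
(-30.49, -35.49)
(-27.49, -40.687)

Answer: (0, 0)
(-10, 0)
(-14.33, -2.5)
(-22.99, -7.5)
(-25.49, -11.83)
(-30.49, -20.49)
(-30.49, -25.49)
(-30.49, -35.49)
(-27.99, -39.821)
(-30.49, -35.49)
(-27.49, -40.687)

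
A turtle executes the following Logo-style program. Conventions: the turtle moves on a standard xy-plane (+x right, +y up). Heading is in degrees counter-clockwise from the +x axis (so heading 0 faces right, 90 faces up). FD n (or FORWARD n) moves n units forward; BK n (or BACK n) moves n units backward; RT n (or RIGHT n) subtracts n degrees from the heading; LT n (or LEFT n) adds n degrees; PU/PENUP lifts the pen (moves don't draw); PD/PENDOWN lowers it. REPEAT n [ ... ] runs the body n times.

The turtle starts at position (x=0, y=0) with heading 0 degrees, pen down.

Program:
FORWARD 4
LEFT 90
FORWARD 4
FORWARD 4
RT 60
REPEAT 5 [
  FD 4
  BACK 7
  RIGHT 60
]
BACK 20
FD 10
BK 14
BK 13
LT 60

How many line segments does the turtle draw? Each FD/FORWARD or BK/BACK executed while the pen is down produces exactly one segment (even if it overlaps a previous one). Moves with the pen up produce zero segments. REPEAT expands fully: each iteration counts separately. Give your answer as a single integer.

Executing turtle program step by step:
Start: pos=(0,0), heading=0, pen down
FD 4: (0,0) -> (4,0) [heading=0, draw]
LT 90: heading 0 -> 90
FD 4: (4,0) -> (4,4) [heading=90, draw]
FD 4: (4,4) -> (4,8) [heading=90, draw]
RT 60: heading 90 -> 30
REPEAT 5 [
  -- iteration 1/5 --
  FD 4: (4,8) -> (7.464,10) [heading=30, draw]
  BK 7: (7.464,10) -> (1.402,6.5) [heading=30, draw]
  RT 60: heading 30 -> 330
  -- iteration 2/5 --
  FD 4: (1.402,6.5) -> (4.866,4.5) [heading=330, draw]
  BK 7: (4.866,4.5) -> (-1.196,8) [heading=330, draw]
  RT 60: heading 330 -> 270
  -- iteration 3/5 --
  FD 4: (-1.196,8) -> (-1.196,4) [heading=270, draw]
  BK 7: (-1.196,4) -> (-1.196,11) [heading=270, draw]
  RT 60: heading 270 -> 210
  -- iteration 4/5 --
  FD 4: (-1.196,11) -> (-4.66,9) [heading=210, draw]
  BK 7: (-4.66,9) -> (1.402,12.5) [heading=210, draw]
  RT 60: heading 210 -> 150
  -- iteration 5/5 --
  FD 4: (1.402,12.5) -> (-2.062,14.5) [heading=150, draw]
  BK 7: (-2.062,14.5) -> (4,11) [heading=150, draw]
  RT 60: heading 150 -> 90
]
BK 20: (4,11) -> (4,-9) [heading=90, draw]
FD 10: (4,-9) -> (4,1) [heading=90, draw]
BK 14: (4,1) -> (4,-13) [heading=90, draw]
BK 13: (4,-13) -> (4,-26) [heading=90, draw]
LT 60: heading 90 -> 150
Final: pos=(4,-26), heading=150, 17 segment(s) drawn
Segments drawn: 17

Answer: 17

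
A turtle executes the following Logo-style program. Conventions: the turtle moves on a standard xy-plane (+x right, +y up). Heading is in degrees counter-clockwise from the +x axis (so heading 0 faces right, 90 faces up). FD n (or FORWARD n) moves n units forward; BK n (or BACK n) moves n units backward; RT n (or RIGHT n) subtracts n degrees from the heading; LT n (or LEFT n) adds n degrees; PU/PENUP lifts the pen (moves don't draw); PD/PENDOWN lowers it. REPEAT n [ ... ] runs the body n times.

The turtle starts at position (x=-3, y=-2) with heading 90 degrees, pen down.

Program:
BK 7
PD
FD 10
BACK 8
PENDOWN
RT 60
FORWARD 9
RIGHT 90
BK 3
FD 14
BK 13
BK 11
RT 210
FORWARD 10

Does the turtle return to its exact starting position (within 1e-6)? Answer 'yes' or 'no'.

Executing turtle program step by step:
Start: pos=(-3,-2), heading=90, pen down
BK 7: (-3,-2) -> (-3,-9) [heading=90, draw]
PD: pen down
FD 10: (-3,-9) -> (-3,1) [heading=90, draw]
BK 8: (-3,1) -> (-3,-7) [heading=90, draw]
PD: pen down
RT 60: heading 90 -> 30
FD 9: (-3,-7) -> (4.794,-2.5) [heading=30, draw]
RT 90: heading 30 -> 300
BK 3: (4.794,-2.5) -> (3.294,0.098) [heading=300, draw]
FD 14: (3.294,0.098) -> (10.294,-12.026) [heading=300, draw]
BK 13: (10.294,-12.026) -> (3.794,-0.768) [heading=300, draw]
BK 11: (3.794,-0.768) -> (-1.706,8.758) [heading=300, draw]
RT 210: heading 300 -> 90
FD 10: (-1.706,8.758) -> (-1.706,18.758) [heading=90, draw]
Final: pos=(-1.706,18.758), heading=90, 9 segment(s) drawn

Start position: (-3, -2)
Final position: (-1.706, 18.758)
Distance = 20.799; >= 1e-6 -> NOT closed

Answer: no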